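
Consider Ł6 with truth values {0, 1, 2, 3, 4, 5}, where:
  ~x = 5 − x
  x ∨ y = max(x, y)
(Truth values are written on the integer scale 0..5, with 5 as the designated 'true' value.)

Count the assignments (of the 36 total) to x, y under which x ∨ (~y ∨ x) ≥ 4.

20

value 5: 11 assignments (counts)
value 4: 9 assignments (counts)
value 3: 7 assignments
value 2: 5 assignments
value 1: 3 assignments
value 0: 1 assignment
So 20 of the 36 assignments meet the threshold.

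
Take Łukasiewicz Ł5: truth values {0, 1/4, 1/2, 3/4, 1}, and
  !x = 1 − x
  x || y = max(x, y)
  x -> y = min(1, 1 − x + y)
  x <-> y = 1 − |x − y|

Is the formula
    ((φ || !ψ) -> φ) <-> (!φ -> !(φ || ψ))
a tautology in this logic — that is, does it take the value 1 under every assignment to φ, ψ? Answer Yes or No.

Counterexample: take φ = 0, ψ = 0.
!ψ = !0 = 1
φ || !ψ = 0 || 1 = 1
(φ || !ψ) -> φ = 1 -> 0 = 0
!φ = !0 = 1
φ || ψ = 0 || 0 = 0
!(φ || ψ) = !0 = 1
!φ -> !(φ || ψ) = 1 -> 1 = 1
((φ || !ψ) -> φ) <-> (!φ -> !(φ || ψ)) = 0 <-> 1 = 0
This gives 0 ≠ 1.

No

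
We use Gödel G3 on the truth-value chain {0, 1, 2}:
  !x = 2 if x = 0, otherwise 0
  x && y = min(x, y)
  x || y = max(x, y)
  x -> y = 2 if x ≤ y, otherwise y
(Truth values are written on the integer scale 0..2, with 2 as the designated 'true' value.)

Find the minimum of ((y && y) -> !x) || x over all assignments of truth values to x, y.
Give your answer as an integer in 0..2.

Take x = 1, y = 1:
y && y = 1 && 1 = 1
!x = !1 = 0
(y && y) -> !x = 1 -> 0 = 0
((y && y) -> !x) || x = 0 || 1 = 1
No assignment yields a value below 1, so this is the minimum.

1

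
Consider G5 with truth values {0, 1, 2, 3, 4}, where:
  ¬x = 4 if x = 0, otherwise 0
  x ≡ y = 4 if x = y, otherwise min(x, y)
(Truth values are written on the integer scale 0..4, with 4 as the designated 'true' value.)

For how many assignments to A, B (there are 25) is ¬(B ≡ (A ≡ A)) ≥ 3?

5

value 4: 5 assignments (counts)
value 0: 20 assignments
So 5 of the 25 assignments meet the threshold.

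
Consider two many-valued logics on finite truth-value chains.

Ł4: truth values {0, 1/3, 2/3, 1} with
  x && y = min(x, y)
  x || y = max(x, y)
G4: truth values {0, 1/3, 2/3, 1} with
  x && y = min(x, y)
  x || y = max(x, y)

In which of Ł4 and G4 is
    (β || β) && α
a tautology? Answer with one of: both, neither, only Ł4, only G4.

In Ł4: at α = 0, β = 0 the value is 0 — not a tautology.
In G4: at α = 0, β = 0 the value is 0 — not a tautology.

neither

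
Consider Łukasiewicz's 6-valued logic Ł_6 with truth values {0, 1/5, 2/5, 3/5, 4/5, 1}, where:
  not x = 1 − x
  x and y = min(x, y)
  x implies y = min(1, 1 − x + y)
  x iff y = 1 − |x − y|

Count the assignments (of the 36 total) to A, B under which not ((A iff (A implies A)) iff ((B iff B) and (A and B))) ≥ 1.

1

value 1: 1 assignment (counts)
value 4/5: 2 assignments
value 3/5: 3 assignments
value 2/5: 4 assignments
value 1/5: 5 assignments
value 0: 21 assignments
So 1 of the 36 assignments meets the threshold.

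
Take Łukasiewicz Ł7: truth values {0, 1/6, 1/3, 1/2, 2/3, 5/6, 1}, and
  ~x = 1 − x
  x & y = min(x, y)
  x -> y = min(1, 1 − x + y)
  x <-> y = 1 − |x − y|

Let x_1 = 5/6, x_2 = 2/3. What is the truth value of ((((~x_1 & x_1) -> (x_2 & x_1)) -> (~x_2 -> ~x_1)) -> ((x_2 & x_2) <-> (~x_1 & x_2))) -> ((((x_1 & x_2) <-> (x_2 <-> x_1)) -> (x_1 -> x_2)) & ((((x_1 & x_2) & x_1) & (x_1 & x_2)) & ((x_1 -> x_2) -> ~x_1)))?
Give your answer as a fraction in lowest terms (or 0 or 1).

~x_1 = ~5/6 = 1/6
~x_1 & x_1 = 1/6 & 5/6 = 1/6
x_2 & x_1 = 2/3 & 5/6 = 2/3
(~x_1 & x_1) -> (x_2 & x_1) = 1/6 -> 2/3 = 1
~x_2 = ~2/3 = 1/3
~x_1 = ~5/6 = 1/6
~x_2 -> ~x_1 = 1/3 -> 1/6 = 5/6
((~x_1 & x_1) -> (x_2 & x_1)) -> (~x_2 -> ~x_1) = 1 -> 5/6 = 5/6
x_2 & x_2 = 2/3 & 2/3 = 2/3
~x_1 = ~5/6 = 1/6
~x_1 & x_2 = 1/6 & 2/3 = 1/6
(x_2 & x_2) <-> (~x_1 & x_2) = 2/3 <-> 1/6 = 1/2
(((~x_1 & x_1) -> (x_2 & x_1)) -> (~x_2 -> ~x_1)) -> ((x_2 & x_2) <-> (~x_1 & x_2)) = 5/6 -> 1/2 = 2/3
x_1 & x_2 = 5/6 & 2/3 = 2/3
x_2 <-> x_1 = 2/3 <-> 5/6 = 5/6
(x_1 & x_2) <-> (x_2 <-> x_1) = 2/3 <-> 5/6 = 5/6
x_1 -> x_2 = 5/6 -> 2/3 = 5/6
((x_1 & x_2) <-> (x_2 <-> x_1)) -> (x_1 -> x_2) = 5/6 -> 5/6 = 1
x_1 & x_2 = 5/6 & 2/3 = 2/3
(x_1 & x_2) & x_1 = 2/3 & 5/6 = 2/3
x_1 & x_2 = 5/6 & 2/3 = 2/3
((x_1 & x_2) & x_1) & (x_1 & x_2) = 2/3 & 2/3 = 2/3
x_1 -> x_2 = 5/6 -> 2/3 = 5/6
~x_1 = ~5/6 = 1/6
(x_1 -> x_2) -> ~x_1 = 5/6 -> 1/6 = 1/3
(((x_1 & x_2) & x_1) & (x_1 & x_2)) & ((x_1 -> x_2) -> ~x_1) = 2/3 & 1/3 = 1/3
(((x_1 & x_2) <-> (x_2 <-> x_1)) -> (x_1 -> x_2)) & ((((x_1 & x_2) & x_1) & (x_1 & x_2)) & ((x_1 -> x_2) -> ~x_1)) = 1 & 1/3 = 1/3
((((~x_1 & x_1) -> (x_2 & x_1)) -> (~x_2 -> ~x_1)) -> ((x_2 & x_2) <-> (~x_1 & x_2))) -> ((((x_1 & x_2) <-> (x_2 <-> x_1)) -> (x_1 -> x_2)) & ((((x_1 & x_2) & x_1) & (x_1 & x_2)) & ((x_1 -> x_2) -> ~x_1))) = 2/3 -> 1/3 = 2/3

2/3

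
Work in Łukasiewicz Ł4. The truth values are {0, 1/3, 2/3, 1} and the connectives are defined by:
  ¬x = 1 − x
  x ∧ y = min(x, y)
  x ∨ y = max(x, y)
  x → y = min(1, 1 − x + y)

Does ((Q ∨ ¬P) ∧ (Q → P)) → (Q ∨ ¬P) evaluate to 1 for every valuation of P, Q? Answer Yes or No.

Yes

P = 0, Q = 0 ↦ 1
P = 0, Q = 1/3 ↦ 1
P = 0, Q = 2/3 ↦ 1
P = 0, Q = 1 ↦ 1
P = 1/3, Q = 0 ↦ 1
P = 1/3, Q = 1/3 ↦ 1
P = 1/3, Q = 2/3 ↦ 1
P = 1/3, Q = 1 ↦ 1
P = 2/3, Q = 0 ↦ 1
P = 2/3, Q = 1/3 ↦ 1
P = 2/3, Q = 2/3 ↦ 1
P = 2/3, Q = 1 ↦ 1
P = 1, Q = 0 ↦ 1
P = 1, Q = 1/3 ↦ 1
P = 1, Q = 2/3 ↦ 1
P = 1, Q = 1 ↦ 1
Every assignment gives a value ≥ 1.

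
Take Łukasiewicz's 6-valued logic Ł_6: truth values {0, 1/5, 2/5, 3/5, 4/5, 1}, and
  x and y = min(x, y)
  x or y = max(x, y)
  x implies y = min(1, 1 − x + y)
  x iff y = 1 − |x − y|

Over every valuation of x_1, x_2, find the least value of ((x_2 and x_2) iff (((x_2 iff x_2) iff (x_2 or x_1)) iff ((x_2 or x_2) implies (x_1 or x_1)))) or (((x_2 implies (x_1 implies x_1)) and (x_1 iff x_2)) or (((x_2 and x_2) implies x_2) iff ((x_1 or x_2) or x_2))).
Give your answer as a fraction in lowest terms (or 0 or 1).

Take x_1 = 0, x_2 = 2/5:
x_2 and x_2 = 2/5 and 2/5 = 2/5
x_2 iff x_2 = 2/5 iff 2/5 = 1
x_2 or x_1 = 2/5 or 0 = 2/5
(x_2 iff x_2) iff (x_2 or x_1) = 1 iff 2/5 = 2/5
x_2 or x_2 = 2/5 or 2/5 = 2/5
x_1 or x_1 = 0 or 0 = 0
(x_2 or x_2) implies (x_1 or x_1) = 2/5 implies 0 = 3/5
((x_2 iff x_2) iff (x_2 or x_1)) iff ((x_2 or x_2) implies (x_1 or x_1)) = 2/5 iff 3/5 = 4/5
(x_2 and x_2) iff (((x_2 iff x_2) iff (x_2 or x_1)) iff ((x_2 or x_2) implies (x_1 or x_1))) = 2/5 iff 4/5 = 3/5
x_1 implies x_1 = 0 implies 0 = 1
x_2 implies (x_1 implies x_1) = 2/5 implies 1 = 1
x_1 iff x_2 = 0 iff 2/5 = 3/5
(x_2 implies (x_1 implies x_1)) and (x_1 iff x_2) = 1 and 3/5 = 3/5
x_2 and x_2 = 2/5 and 2/5 = 2/5
(x_2 and x_2) implies x_2 = 2/5 implies 2/5 = 1
x_1 or x_2 = 0 or 2/5 = 2/5
(x_1 or x_2) or x_2 = 2/5 or 2/5 = 2/5
((x_2 and x_2) implies x_2) iff ((x_1 or x_2) or x_2) = 1 iff 2/5 = 2/5
((x_2 implies (x_1 implies x_1)) and (x_1 iff x_2)) or (((x_2 and x_2) implies x_2) iff ((x_1 or x_2) or x_2)) = 3/5 or 2/5 = 3/5
((x_2 and x_2) iff (((x_2 iff x_2) iff (x_2 or x_1)) iff ((x_2 or x_2) implies (x_1 or x_1)))) or (((x_2 implies (x_1 implies x_1)) and (x_1 iff x_2)) or (((x_2 and x_2) implies x_2) iff ((x_1 or x_2) or x_2))) = 3/5 or 3/5 = 3/5
No assignment yields a value below 3/5, so this is the minimum.

3/5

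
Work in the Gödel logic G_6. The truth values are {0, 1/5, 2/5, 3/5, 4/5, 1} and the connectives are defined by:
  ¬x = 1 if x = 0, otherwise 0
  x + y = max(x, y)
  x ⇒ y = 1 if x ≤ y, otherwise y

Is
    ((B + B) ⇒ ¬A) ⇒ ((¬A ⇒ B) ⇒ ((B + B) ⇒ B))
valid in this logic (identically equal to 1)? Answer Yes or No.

Yes

At A = 2/5, B = 2/5, for instance:
B + B = 2/5 + 2/5 = 2/5
¬A = ¬2/5 = 0
(B + B) ⇒ ¬A = 2/5 ⇒ 0 = 0
¬A ⇒ B = 0 ⇒ 2/5 = 1
(B + B) ⇒ B = 2/5 ⇒ 2/5 = 1
(¬A ⇒ B) ⇒ ((B + B) ⇒ B) = 1 ⇒ 1 = 1
((B + B) ⇒ ¬A) ⇒ ((¬A ⇒ B) ⇒ ((B + B) ⇒ B)) = 0 ⇒ 1 = 1
and checking the remaining 35 assignments likewise gives ≥ 1 in every case.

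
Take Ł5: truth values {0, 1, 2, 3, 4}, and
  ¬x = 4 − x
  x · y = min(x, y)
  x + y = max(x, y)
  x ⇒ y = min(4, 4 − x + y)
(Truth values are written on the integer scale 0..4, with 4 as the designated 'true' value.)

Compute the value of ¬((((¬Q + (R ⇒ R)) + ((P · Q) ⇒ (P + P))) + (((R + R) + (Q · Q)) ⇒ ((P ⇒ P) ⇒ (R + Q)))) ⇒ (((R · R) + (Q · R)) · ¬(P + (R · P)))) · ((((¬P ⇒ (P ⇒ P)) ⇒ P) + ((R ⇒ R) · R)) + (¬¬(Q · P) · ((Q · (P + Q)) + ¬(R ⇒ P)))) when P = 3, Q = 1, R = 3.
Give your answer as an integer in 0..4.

¬Q = ¬1 = 3
R ⇒ R = 3 ⇒ 3 = 4
¬Q + (R ⇒ R) = 3 + 4 = 4
P · Q = 3 · 1 = 1
P + P = 3 + 3 = 3
(P · Q) ⇒ (P + P) = 1 ⇒ 3 = 4
(¬Q + (R ⇒ R)) + ((P · Q) ⇒ (P + P)) = 4 + 4 = 4
R + R = 3 + 3 = 3
Q · Q = 1 · 1 = 1
(R + R) + (Q · Q) = 3 + 1 = 3
P ⇒ P = 3 ⇒ 3 = 4
R + Q = 3 + 1 = 3
(P ⇒ P) ⇒ (R + Q) = 4 ⇒ 3 = 3
((R + R) + (Q · Q)) ⇒ ((P ⇒ P) ⇒ (R + Q)) = 3 ⇒ 3 = 4
((¬Q + (R ⇒ R)) + ((P · Q) ⇒ (P + P))) + (((R + R) + (Q · Q)) ⇒ ((P ⇒ P) ⇒ (R + Q))) = 4 + 4 = 4
R · R = 3 · 3 = 3
Q · R = 1 · 3 = 1
(R · R) + (Q · R) = 3 + 1 = 3
R · P = 3 · 3 = 3
P + (R · P) = 3 + 3 = 3
¬(P + (R · P)) = ¬3 = 1
((R · R) + (Q · R)) · ¬(P + (R · P)) = 3 · 1 = 1
(((¬Q + (R ⇒ R)) + ((P · Q) ⇒ (P + P))) + (((R + R) + (Q · Q)) ⇒ ((P ⇒ P) ⇒ (R + Q)))) ⇒ (((R · R) + (Q · R)) · ¬(P + (R · P))) = 4 ⇒ 1 = 1
¬((((¬Q + (R ⇒ R)) + ((P · Q) ⇒ (P + P))) + (((R + R) + (Q · Q)) ⇒ ((P ⇒ P) ⇒ (R + Q)))) ⇒ (((R · R) + (Q · R)) · ¬(P + (R · P)))) = ¬1 = 3
¬P = ¬3 = 1
P ⇒ P = 3 ⇒ 3 = 4
¬P ⇒ (P ⇒ P) = 1 ⇒ 4 = 4
(¬P ⇒ (P ⇒ P)) ⇒ P = 4 ⇒ 3 = 3
R ⇒ R = 3 ⇒ 3 = 4
(R ⇒ R) · R = 4 · 3 = 3
((¬P ⇒ (P ⇒ P)) ⇒ P) + ((R ⇒ R) · R) = 3 + 3 = 3
Q · P = 1 · 3 = 1
¬(Q · P) = ¬1 = 3
¬¬(Q · P) = ¬3 = 1
P + Q = 3 + 1 = 3
Q · (P + Q) = 1 · 3 = 1
R ⇒ P = 3 ⇒ 3 = 4
¬(R ⇒ P) = ¬4 = 0
(Q · (P + Q)) + ¬(R ⇒ P) = 1 + 0 = 1
¬¬(Q · P) · ((Q · (P + Q)) + ¬(R ⇒ P)) = 1 · 1 = 1
(((¬P ⇒ (P ⇒ P)) ⇒ P) + ((R ⇒ R) · R)) + (¬¬(Q · P) · ((Q · (P + Q)) + ¬(R ⇒ P))) = 3 + 1 = 3
¬((((¬Q + (R ⇒ R)) + ((P · Q) ⇒ (P + P))) + (((R + R) + (Q · Q)) ⇒ ((P ⇒ P) ⇒ (R + Q)))) ⇒ (((R · R) + (Q · R)) · ¬(P + (R · P)))) · ((((¬P ⇒ (P ⇒ P)) ⇒ P) + ((R ⇒ R) · R)) + (¬¬(Q · P) · ((Q · (P + Q)) + ¬(R ⇒ P)))) = 3 · 3 = 3

3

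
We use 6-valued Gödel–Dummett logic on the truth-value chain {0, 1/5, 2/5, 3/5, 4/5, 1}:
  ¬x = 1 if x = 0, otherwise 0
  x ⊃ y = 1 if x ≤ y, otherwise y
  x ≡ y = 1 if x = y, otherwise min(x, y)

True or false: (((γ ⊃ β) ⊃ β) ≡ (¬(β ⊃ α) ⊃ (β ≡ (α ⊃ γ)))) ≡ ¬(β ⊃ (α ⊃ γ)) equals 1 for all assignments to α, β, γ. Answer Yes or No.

No

Counterexample: take α = 0, β = 0, γ = 1/5.
γ ⊃ β = 1/5 ⊃ 0 = 0
(γ ⊃ β) ⊃ β = 0 ⊃ 0 = 1
β ⊃ α = 0 ⊃ 0 = 1
¬(β ⊃ α) = ¬1 = 0
α ⊃ γ = 0 ⊃ 1/5 = 1
β ≡ (α ⊃ γ) = 0 ≡ 1 = 0
¬(β ⊃ α) ⊃ (β ≡ (α ⊃ γ)) = 0 ⊃ 0 = 1
((γ ⊃ β) ⊃ β) ≡ (¬(β ⊃ α) ⊃ (β ≡ (α ⊃ γ))) = 1 ≡ 1 = 1
α ⊃ γ = 0 ⊃ 1/5 = 1
β ⊃ (α ⊃ γ) = 0 ⊃ 1 = 1
¬(β ⊃ (α ⊃ γ)) = ¬1 = 0
(((γ ⊃ β) ⊃ β) ≡ (¬(β ⊃ α) ⊃ (β ≡ (α ⊃ γ)))) ≡ ¬(β ⊃ (α ⊃ γ)) = 1 ≡ 0 = 0
This gives 0 ≠ 1.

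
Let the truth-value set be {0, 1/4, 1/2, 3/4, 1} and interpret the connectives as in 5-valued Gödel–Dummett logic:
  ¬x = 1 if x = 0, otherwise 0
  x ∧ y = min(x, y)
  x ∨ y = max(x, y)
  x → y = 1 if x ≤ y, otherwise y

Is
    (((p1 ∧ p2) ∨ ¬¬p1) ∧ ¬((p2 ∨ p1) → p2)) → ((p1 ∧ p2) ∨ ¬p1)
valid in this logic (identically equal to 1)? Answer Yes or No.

No

Counterexample: take p1 = 1/4, p2 = 0.
p1 ∧ p2 = 1/4 ∧ 0 = 0
¬p1 = ¬1/4 = 0
¬¬p1 = ¬0 = 1
(p1 ∧ p2) ∨ ¬¬p1 = 0 ∨ 1 = 1
p2 ∨ p1 = 0 ∨ 1/4 = 1/4
(p2 ∨ p1) → p2 = 1/4 → 0 = 0
¬((p2 ∨ p1) → p2) = ¬0 = 1
((p1 ∧ p2) ∨ ¬¬p1) ∧ ¬((p2 ∨ p1) → p2) = 1 ∧ 1 = 1
p1 ∧ p2 = 1/4 ∧ 0 = 0
¬p1 = ¬1/4 = 0
(p1 ∧ p2) ∨ ¬p1 = 0 ∨ 0 = 0
(((p1 ∧ p2) ∨ ¬¬p1) ∧ ¬((p2 ∨ p1) → p2)) → ((p1 ∧ p2) ∨ ¬p1) = 1 → 0 = 0
This gives 0 ≠ 1.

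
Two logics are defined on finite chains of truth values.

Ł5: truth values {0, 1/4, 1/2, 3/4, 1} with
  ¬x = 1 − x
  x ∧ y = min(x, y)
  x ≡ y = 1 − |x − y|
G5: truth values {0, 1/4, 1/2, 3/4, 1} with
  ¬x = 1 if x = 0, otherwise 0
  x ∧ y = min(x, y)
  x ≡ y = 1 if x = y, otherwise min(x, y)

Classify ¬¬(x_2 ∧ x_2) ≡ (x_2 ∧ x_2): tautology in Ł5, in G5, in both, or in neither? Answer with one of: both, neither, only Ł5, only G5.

only Ł5

In Ł5: every assignment gives 1 — tautology.
In G5: at x_2 = 1/4 the value is 1/4 — not a tautology.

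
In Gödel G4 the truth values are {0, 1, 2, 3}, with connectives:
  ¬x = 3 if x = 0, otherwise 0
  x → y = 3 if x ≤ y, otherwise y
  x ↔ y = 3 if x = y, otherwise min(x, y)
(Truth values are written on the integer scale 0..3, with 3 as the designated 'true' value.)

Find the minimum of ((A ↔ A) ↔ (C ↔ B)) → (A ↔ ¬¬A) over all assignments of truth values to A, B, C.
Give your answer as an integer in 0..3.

1

Take A = 1, B = 0, C = 0:
A ↔ A = 1 ↔ 1 = 3
C ↔ B = 0 ↔ 0 = 3
(A ↔ A) ↔ (C ↔ B) = 3 ↔ 3 = 3
¬A = ¬1 = 0
¬¬A = ¬0 = 3
A ↔ ¬¬A = 1 ↔ 3 = 1
((A ↔ A) ↔ (C ↔ B)) → (A ↔ ¬¬A) = 3 → 1 = 1
No assignment yields a value below 1, so this is the minimum.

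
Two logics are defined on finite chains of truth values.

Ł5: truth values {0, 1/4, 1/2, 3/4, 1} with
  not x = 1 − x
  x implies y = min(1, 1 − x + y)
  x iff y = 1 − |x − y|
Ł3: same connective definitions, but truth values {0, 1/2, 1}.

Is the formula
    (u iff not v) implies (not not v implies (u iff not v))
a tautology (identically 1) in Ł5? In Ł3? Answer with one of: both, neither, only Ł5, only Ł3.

In Ł5: every assignment gives 1 — tautology.
In Ł3: every assignment gives 1 — tautology.

both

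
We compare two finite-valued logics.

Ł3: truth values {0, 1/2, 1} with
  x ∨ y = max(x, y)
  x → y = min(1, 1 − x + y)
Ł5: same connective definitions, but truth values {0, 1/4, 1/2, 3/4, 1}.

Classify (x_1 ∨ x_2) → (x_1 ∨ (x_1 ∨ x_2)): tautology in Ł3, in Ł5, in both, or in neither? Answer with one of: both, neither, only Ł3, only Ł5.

both

In Ł3: every assignment gives 1 — tautology.
In Ł5: every assignment gives 1 — tautology.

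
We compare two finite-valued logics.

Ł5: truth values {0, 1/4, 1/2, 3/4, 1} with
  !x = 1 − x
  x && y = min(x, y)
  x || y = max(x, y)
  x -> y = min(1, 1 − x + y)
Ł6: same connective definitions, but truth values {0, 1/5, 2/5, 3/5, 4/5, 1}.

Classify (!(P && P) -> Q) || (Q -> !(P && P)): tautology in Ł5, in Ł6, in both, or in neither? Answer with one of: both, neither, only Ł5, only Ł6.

both

In Ł5: every assignment gives 1 — tautology.
In Ł6: every assignment gives 1 — tautology.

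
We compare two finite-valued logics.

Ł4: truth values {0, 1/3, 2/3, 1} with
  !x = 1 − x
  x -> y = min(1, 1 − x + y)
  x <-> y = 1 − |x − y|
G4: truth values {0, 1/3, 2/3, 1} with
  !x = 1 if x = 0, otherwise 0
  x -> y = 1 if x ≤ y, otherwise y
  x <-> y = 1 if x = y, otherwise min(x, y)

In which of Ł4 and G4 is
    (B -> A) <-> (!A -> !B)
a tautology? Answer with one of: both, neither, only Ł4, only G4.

In Ł4: every assignment gives 1 — tautology.
In G4: at A = 1/3, B = 2/3 the value is 1/3 — not a tautology.

only Ł4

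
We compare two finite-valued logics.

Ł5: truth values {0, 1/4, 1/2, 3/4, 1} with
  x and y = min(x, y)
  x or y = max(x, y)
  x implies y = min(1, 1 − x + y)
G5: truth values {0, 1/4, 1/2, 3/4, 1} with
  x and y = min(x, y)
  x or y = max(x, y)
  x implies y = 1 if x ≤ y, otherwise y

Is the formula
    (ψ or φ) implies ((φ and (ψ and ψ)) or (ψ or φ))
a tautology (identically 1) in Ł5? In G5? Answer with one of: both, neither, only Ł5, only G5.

both

In Ł5: every assignment gives 1 — tautology.
In G5: every assignment gives 1 — tautology.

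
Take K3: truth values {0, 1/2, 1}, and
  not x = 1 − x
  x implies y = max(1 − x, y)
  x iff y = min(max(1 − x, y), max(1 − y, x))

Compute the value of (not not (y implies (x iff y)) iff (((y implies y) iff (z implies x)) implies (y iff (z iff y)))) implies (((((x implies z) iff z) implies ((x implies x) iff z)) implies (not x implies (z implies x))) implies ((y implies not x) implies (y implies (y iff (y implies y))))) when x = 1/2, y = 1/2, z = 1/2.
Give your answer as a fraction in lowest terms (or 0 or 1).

1/2

x iff y = 1/2 iff 1/2 = 1/2
y implies (x iff y) = 1/2 implies 1/2 = 1/2
not (y implies (x iff y)) = not 1/2 = 1/2
not not (y implies (x iff y)) = not 1/2 = 1/2
y implies y = 1/2 implies 1/2 = 1/2
z implies x = 1/2 implies 1/2 = 1/2
(y implies y) iff (z implies x) = 1/2 iff 1/2 = 1/2
z iff y = 1/2 iff 1/2 = 1/2
y iff (z iff y) = 1/2 iff 1/2 = 1/2
((y implies y) iff (z implies x)) implies (y iff (z iff y)) = 1/2 implies 1/2 = 1/2
not not (y implies (x iff y)) iff (((y implies y) iff (z implies x)) implies (y iff (z iff y))) = 1/2 iff 1/2 = 1/2
x implies z = 1/2 implies 1/2 = 1/2
(x implies z) iff z = 1/2 iff 1/2 = 1/2
x implies x = 1/2 implies 1/2 = 1/2
(x implies x) iff z = 1/2 iff 1/2 = 1/2
((x implies z) iff z) implies ((x implies x) iff z) = 1/2 implies 1/2 = 1/2
not x = not 1/2 = 1/2
z implies x = 1/2 implies 1/2 = 1/2
not x implies (z implies x) = 1/2 implies 1/2 = 1/2
(((x implies z) iff z) implies ((x implies x) iff z)) implies (not x implies (z implies x)) = 1/2 implies 1/2 = 1/2
not x = not 1/2 = 1/2
y implies not x = 1/2 implies 1/2 = 1/2
y implies y = 1/2 implies 1/2 = 1/2
y iff (y implies y) = 1/2 iff 1/2 = 1/2
y implies (y iff (y implies y)) = 1/2 implies 1/2 = 1/2
(y implies not x) implies (y implies (y iff (y implies y))) = 1/2 implies 1/2 = 1/2
((((x implies z) iff z) implies ((x implies x) iff z)) implies (not x implies (z implies x))) implies ((y implies not x) implies (y implies (y iff (y implies y)))) = 1/2 implies 1/2 = 1/2
(not not (y implies (x iff y)) iff (((y implies y) iff (z implies x)) implies (y iff (z iff y)))) implies (((((x implies z) iff z) implies ((x implies x) iff z)) implies (not x implies (z implies x))) implies ((y implies not x) implies (y implies (y iff (y implies y))))) = 1/2 implies 1/2 = 1/2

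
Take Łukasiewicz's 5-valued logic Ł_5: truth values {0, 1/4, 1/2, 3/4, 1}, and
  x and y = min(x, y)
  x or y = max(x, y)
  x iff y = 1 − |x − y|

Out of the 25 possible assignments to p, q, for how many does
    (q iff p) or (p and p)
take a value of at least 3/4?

value 1: 9 assignments (counts)
value 3/4: 9 assignments (counts)
value 1/2: 4 assignments
value 1/4: 2 assignments
value 0: 1 assignment
So 18 of the 25 assignments meet the threshold.

18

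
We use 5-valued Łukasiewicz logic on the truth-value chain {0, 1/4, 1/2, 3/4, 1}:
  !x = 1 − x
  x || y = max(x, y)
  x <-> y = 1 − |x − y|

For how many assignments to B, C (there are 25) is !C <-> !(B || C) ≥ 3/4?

value 1: 15 assignments (counts)
value 3/4: 4 assignments (counts)
value 1/2: 3 assignments
value 1/4: 2 assignments
value 0: 1 assignment
So 19 of the 25 assignments meet the threshold.

19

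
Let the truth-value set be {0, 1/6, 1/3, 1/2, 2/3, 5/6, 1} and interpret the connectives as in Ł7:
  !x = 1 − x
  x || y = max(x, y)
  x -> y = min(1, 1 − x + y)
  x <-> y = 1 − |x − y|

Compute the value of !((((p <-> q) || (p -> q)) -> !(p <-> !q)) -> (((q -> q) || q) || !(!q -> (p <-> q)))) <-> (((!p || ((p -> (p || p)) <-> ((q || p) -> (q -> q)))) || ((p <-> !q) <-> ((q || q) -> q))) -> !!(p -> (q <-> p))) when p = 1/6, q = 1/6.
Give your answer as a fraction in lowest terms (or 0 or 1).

0

p <-> q = 1/6 <-> 1/6 = 1
p -> q = 1/6 -> 1/6 = 1
(p <-> q) || (p -> q) = 1 || 1 = 1
!q = !1/6 = 5/6
p <-> !q = 1/6 <-> 5/6 = 1/3
!(p <-> !q) = !1/3 = 2/3
((p <-> q) || (p -> q)) -> !(p <-> !q) = 1 -> 2/3 = 2/3
q -> q = 1/6 -> 1/6 = 1
(q -> q) || q = 1 || 1/6 = 1
!q = !1/6 = 5/6
p <-> q = 1/6 <-> 1/6 = 1
!q -> (p <-> q) = 5/6 -> 1 = 1
!(!q -> (p <-> q)) = !1 = 0
((q -> q) || q) || !(!q -> (p <-> q)) = 1 || 0 = 1
(((p <-> q) || (p -> q)) -> !(p <-> !q)) -> (((q -> q) || q) || !(!q -> (p <-> q))) = 2/3 -> 1 = 1
!((((p <-> q) || (p -> q)) -> !(p <-> !q)) -> (((q -> q) || q) || !(!q -> (p <-> q)))) = !1 = 0
!p = !1/6 = 5/6
p || p = 1/6 || 1/6 = 1/6
p -> (p || p) = 1/6 -> 1/6 = 1
q || p = 1/6 || 1/6 = 1/6
q -> q = 1/6 -> 1/6 = 1
(q || p) -> (q -> q) = 1/6 -> 1 = 1
(p -> (p || p)) <-> ((q || p) -> (q -> q)) = 1 <-> 1 = 1
!p || ((p -> (p || p)) <-> ((q || p) -> (q -> q))) = 5/6 || 1 = 1
!q = !1/6 = 5/6
p <-> !q = 1/6 <-> 5/6 = 1/3
q || q = 1/6 || 1/6 = 1/6
(q || q) -> q = 1/6 -> 1/6 = 1
(p <-> !q) <-> ((q || q) -> q) = 1/3 <-> 1 = 1/3
(!p || ((p -> (p || p)) <-> ((q || p) -> (q -> q)))) || ((p <-> !q) <-> ((q || q) -> q)) = 1 || 1/3 = 1
q <-> p = 1/6 <-> 1/6 = 1
p -> (q <-> p) = 1/6 -> 1 = 1
!(p -> (q <-> p)) = !1 = 0
!!(p -> (q <-> p)) = !0 = 1
((!p || ((p -> (p || p)) <-> ((q || p) -> (q -> q)))) || ((p <-> !q) <-> ((q || q) -> q))) -> !!(p -> (q <-> p)) = 1 -> 1 = 1
!((((p <-> q) || (p -> q)) -> !(p <-> !q)) -> (((q -> q) || q) || !(!q -> (p <-> q)))) <-> (((!p || ((p -> (p || p)) <-> ((q || p) -> (q -> q)))) || ((p <-> !q) <-> ((q || q) -> q))) -> !!(p -> (q <-> p))) = 0 <-> 1 = 0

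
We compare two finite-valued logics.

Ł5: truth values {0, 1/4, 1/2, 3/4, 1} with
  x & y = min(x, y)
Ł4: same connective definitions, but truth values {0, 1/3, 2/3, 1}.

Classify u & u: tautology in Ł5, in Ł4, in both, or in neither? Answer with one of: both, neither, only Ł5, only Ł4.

In Ł5: at u = 0 the value is 0 — not a tautology.
In Ł4: at u = 0 the value is 0 — not a tautology.

neither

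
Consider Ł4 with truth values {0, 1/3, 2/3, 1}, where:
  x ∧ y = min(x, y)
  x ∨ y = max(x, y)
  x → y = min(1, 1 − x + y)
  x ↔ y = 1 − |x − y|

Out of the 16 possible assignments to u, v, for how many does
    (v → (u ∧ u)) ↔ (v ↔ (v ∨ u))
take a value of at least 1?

u = 0, v = 0 ↦ 1  ≥
u = 0, v = 1/3 ↦ 2/3  <
u = 0, v = 2/3 ↦ 1/3  <
u = 0, v = 1 ↦ 0  <
u = 1/3, v = 0 ↦ 2/3  <
u = 1/3, v = 1/3 ↦ 1  ≥
u = 1/3, v = 2/3 ↦ 2/3  <
u = 1/3, v = 1 ↦ 1/3  <
u = 2/3, v = 0 ↦ 1/3  <
u = 2/3, v = 1/3 ↦ 2/3  <
u = 2/3, v = 2/3 ↦ 1  ≥
u = 2/3, v = 1 ↦ 2/3  <
u = 1, v = 0 ↦ 0  <
u = 1, v = 1/3 ↦ 1/3  <
u = 1, v = 2/3 ↦ 2/3  <
u = 1, v = 1 ↦ 1  ≥
So 4 of the 16 assignments meet the threshold.

4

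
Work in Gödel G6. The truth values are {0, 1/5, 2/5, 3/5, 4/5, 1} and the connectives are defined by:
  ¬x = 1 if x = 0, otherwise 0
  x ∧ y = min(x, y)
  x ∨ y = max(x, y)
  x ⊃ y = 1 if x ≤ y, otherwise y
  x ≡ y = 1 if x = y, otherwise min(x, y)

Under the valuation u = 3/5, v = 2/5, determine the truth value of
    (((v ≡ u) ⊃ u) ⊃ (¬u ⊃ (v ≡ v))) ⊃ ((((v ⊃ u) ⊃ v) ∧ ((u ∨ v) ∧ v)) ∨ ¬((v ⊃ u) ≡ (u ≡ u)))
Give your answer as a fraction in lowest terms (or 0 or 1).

2/5

v ≡ u = 2/5 ≡ 3/5 = 2/5
(v ≡ u) ⊃ u = 2/5 ⊃ 3/5 = 1
¬u = ¬3/5 = 0
v ≡ v = 2/5 ≡ 2/5 = 1
¬u ⊃ (v ≡ v) = 0 ⊃ 1 = 1
((v ≡ u) ⊃ u) ⊃ (¬u ⊃ (v ≡ v)) = 1 ⊃ 1 = 1
v ⊃ u = 2/5 ⊃ 3/5 = 1
(v ⊃ u) ⊃ v = 1 ⊃ 2/5 = 2/5
u ∨ v = 3/5 ∨ 2/5 = 3/5
(u ∨ v) ∧ v = 3/5 ∧ 2/5 = 2/5
((v ⊃ u) ⊃ v) ∧ ((u ∨ v) ∧ v) = 2/5 ∧ 2/5 = 2/5
v ⊃ u = 2/5 ⊃ 3/5 = 1
u ≡ u = 3/5 ≡ 3/5 = 1
(v ⊃ u) ≡ (u ≡ u) = 1 ≡ 1 = 1
¬((v ⊃ u) ≡ (u ≡ u)) = ¬1 = 0
(((v ⊃ u) ⊃ v) ∧ ((u ∨ v) ∧ v)) ∨ ¬((v ⊃ u) ≡ (u ≡ u)) = 2/5 ∨ 0 = 2/5
(((v ≡ u) ⊃ u) ⊃ (¬u ⊃ (v ≡ v))) ⊃ ((((v ⊃ u) ⊃ v) ∧ ((u ∨ v) ∧ v)) ∨ ¬((v ⊃ u) ≡ (u ≡ u))) = 1 ⊃ 2/5 = 2/5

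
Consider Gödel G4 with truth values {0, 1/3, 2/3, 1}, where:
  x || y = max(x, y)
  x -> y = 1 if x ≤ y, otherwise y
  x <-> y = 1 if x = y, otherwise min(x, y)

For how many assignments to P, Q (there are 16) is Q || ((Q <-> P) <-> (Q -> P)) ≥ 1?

10

P = 0, Q = 0 ↦ 1  ≥
P = 0, Q = 1/3 ↦ 1  ≥
P = 0, Q = 2/3 ↦ 1  ≥
P = 0, Q = 1 ↦ 1  ≥
P = 1/3, Q = 0 ↦ 0  <
P = 1/3, Q = 1/3 ↦ 1  ≥
P = 1/3, Q = 2/3 ↦ 1  ≥
P = 1/3, Q = 1 ↦ 1  ≥
P = 2/3, Q = 0 ↦ 0  <
P = 2/3, Q = 1/3 ↦ 1/3  <
P = 2/3, Q = 2/3 ↦ 1  ≥
P = 2/3, Q = 1 ↦ 1  ≥
P = 1, Q = 0 ↦ 0  <
P = 1, Q = 1/3 ↦ 1/3  <
P = 1, Q = 2/3 ↦ 2/3  <
P = 1, Q = 1 ↦ 1  ≥
So 10 of the 16 assignments meet the threshold.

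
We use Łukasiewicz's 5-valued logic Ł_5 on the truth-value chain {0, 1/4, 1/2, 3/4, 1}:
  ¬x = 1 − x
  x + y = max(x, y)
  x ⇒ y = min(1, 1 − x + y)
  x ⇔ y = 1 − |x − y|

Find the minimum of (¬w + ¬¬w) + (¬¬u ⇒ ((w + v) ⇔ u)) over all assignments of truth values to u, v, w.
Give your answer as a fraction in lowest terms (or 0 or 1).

1/2

Take u = 1, v = 0, w = 1/2:
¬w = ¬1/2 = 1/2
¬w = ¬1/2 = 1/2
¬¬w = ¬1/2 = 1/2
¬w + ¬¬w = 1/2 + 1/2 = 1/2
¬u = ¬1 = 0
¬¬u = ¬0 = 1
w + v = 1/2 + 0 = 1/2
(w + v) ⇔ u = 1/2 ⇔ 1 = 1/2
¬¬u ⇒ ((w + v) ⇔ u) = 1 ⇒ 1/2 = 1/2
(¬w + ¬¬w) + (¬¬u ⇒ ((w + v) ⇔ u)) = 1/2 + 1/2 = 1/2
No assignment yields a value below 1/2, so this is the minimum.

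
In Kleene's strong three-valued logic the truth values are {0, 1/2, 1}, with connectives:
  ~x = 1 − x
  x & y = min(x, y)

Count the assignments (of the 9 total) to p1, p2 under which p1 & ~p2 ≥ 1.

p1 = 0, p2 = 0 ↦ 0  <
p1 = 0, p2 = 1/2 ↦ 0  <
p1 = 0, p2 = 1 ↦ 0  <
p1 = 1/2, p2 = 0 ↦ 1/2  <
p1 = 1/2, p2 = 1/2 ↦ 1/2  <
p1 = 1/2, p2 = 1 ↦ 0  <
p1 = 1, p2 = 0 ↦ 1  ≥
p1 = 1, p2 = 1/2 ↦ 1/2  <
p1 = 1, p2 = 1 ↦ 0  <
So 1 of the 9 assignments meets the threshold.

1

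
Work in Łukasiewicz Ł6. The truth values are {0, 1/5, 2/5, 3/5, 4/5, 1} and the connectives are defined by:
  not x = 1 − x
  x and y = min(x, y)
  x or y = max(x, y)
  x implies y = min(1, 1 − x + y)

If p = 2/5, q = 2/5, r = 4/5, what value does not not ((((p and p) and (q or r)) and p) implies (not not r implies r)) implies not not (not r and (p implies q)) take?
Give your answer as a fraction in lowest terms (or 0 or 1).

1/5

p and p = 2/5 and 2/5 = 2/5
q or r = 2/5 or 4/5 = 4/5
(p and p) and (q or r) = 2/5 and 4/5 = 2/5
((p and p) and (q or r)) and p = 2/5 and 2/5 = 2/5
not r = not 4/5 = 1/5
not not r = not 1/5 = 4/5
not not r implies r = 4/5 implies 4/5 = 1
(((p and p) and (q or r)) and p) implies (not not r implies r) = 2/5 implies 1 = 1
not ((((p and p) and (q or r)) and p) implies (not not r implies r)) = not 1 = 0
not not ((((p and p) and (q or r)) and p) implies (not not r implies r)) = not 0 = 1
not r = not 4/5 = 1/5
p implies q = 2/5 implies 2/5 = 1
not r and (p implies q) = 1/5 and 1 = 1/5
not (not r and (p implies q)) = not 1/5 = 4/5
not not (not r and (p implies q)) = not 4/5 = 1/5
not not ((((p and p) and (q or r)) and p) implies (not not r implies r)) implies not not (not r and (p implies q)) = 1 implies 1/5 = 1/5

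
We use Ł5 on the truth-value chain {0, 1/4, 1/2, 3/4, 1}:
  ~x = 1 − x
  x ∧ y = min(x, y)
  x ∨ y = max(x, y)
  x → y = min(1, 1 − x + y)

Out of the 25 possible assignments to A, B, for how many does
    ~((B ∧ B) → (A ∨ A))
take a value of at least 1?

1

value 1: 1 assignment (counts)
value 3/4: 2 assignments
value 1/2: 3 assignments
value 1/4: 4 assignments
value 0: 15 assignments
So 1 of the 25 assignments meets the threshold.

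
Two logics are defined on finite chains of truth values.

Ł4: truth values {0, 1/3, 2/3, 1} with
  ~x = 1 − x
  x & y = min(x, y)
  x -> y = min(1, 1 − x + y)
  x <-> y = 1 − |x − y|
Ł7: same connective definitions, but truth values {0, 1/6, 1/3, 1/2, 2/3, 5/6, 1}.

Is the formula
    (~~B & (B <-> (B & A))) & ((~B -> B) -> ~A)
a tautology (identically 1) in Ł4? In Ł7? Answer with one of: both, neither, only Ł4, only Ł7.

neither

In Ł4: at A = 0, B = 0 the value is 0 — not a tautology.
In Ł7: at A = 0, B = 0 the value is 0 — not a tautology.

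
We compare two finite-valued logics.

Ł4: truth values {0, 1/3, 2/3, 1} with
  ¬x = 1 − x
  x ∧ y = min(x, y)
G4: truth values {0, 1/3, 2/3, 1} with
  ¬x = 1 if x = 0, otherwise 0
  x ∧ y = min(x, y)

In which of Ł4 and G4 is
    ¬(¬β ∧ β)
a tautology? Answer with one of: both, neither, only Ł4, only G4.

only G4

In Ł4: at β = 1/3 the value is 2/3 — not a tautology.
In G4: every assignment gives 1 — tautology.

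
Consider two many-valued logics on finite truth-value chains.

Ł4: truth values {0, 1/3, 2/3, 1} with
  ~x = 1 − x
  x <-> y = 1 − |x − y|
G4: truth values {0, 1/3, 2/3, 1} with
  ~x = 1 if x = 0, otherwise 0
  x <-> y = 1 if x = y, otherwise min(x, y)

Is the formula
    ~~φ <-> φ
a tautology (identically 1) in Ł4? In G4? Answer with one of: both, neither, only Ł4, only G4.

only Ł4

In Ł4: every assignment gives 1 — tautology.
In G4: at φ = 1/3 the value is 1/3 — not a tautology.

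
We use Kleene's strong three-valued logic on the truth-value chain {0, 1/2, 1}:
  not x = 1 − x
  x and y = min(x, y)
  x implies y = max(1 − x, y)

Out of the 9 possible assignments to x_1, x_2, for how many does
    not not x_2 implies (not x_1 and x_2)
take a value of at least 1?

4

x_1 = 0, x_2 = 0 ↦ 1  ≥
x_1 = 0, x_2 = 1/2 ↦ 1/2  <
x_1 = 0, x_2 = 1 ↦ 1  ≥
x_1 = 1/2, x_2 = 0 ↦ 1  ≥
x_1 = 1/2, x_2 = 1/2 ↦ 1/2  <
x_1 = 1/2, x_2 = 1 ↦ 1/2  <
x_1 = 1, x_2 = 0 ↦ 1  ≥
x_1 = 1, x_2 = 1/2 ↦ 1/2  <
x_1 = 1, x_2 = 1 ↦ 0  <
So 4 of the 9 assignments meet the threshold.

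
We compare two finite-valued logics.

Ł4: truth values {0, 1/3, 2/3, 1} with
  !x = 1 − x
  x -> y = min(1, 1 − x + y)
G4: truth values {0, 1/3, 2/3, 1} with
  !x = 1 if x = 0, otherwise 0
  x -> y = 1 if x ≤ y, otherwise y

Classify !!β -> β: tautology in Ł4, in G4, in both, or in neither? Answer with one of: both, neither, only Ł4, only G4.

only Ł4

In Ł4: every assignment gives 1 — tautology.
In G4: at β = 1/3 the value is 1/3 — not a tautology.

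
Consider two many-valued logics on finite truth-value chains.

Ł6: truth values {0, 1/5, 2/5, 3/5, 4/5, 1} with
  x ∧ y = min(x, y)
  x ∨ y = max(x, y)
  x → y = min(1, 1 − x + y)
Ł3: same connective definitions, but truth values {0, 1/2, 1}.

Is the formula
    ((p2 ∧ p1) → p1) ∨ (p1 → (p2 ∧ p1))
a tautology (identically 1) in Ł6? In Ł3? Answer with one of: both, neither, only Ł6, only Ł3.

both

In Ł6: every assignment gives 1 — tautology.
In Ł3: every assignment gives 1 — tautology.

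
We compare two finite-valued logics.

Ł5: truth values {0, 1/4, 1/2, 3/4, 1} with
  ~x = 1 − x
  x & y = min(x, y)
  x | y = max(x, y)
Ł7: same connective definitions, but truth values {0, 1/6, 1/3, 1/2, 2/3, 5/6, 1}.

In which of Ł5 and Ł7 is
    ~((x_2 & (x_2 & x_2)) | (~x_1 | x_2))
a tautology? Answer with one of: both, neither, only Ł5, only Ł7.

neither

In Ł5: at x_1 = 0, x_2 = 0 the value is 0 — not a tautology.
In Ł7: at x_1 = 0, x_2 = 0 the value is 0 — not a tautology.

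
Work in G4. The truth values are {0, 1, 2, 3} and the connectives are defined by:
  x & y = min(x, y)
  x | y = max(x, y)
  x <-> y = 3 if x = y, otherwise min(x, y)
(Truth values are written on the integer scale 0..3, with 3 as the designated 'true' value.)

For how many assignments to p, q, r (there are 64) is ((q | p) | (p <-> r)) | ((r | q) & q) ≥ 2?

value 3: 37 assignments (counts)
value 2: 15 assignments (counts)
value 1: 9 assignments
value 0: 3 assignments
So 52 of the 64 assignments meet the threshold.

52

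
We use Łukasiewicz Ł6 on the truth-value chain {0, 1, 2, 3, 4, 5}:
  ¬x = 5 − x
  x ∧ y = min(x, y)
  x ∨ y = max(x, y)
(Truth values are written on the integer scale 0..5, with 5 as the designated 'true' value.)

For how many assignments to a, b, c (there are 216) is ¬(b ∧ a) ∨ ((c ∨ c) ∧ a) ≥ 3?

189

value 5: 71 assignments (counts)
value 4: 65 assignments (counts)
value 3: 53 assignments (counts)
value 2: 19 assignments
value 1: 7 assignments
value 0: 1 assignment
So 189 of the 216 assignments meet the threshold.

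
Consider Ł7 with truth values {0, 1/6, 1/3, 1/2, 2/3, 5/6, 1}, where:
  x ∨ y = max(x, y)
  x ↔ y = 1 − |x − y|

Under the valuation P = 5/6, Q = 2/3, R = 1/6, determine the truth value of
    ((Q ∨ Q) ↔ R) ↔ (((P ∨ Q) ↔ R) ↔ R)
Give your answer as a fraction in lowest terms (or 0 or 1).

2/3

Q ∨ Q = 2/3 ∨ 2/3 = 2/3
(Q ∨ Q) ↔ R = 2/3 ↔ 1/6 = 1/2
P ∨ Q = 5/6 ∨ 2/3 = 5/6
(P ∨ Q) ↔ R = 5/6 ↔ 1/6 = 1/3
((P ∨ Q) ↔ R) ↔ R = 1/3 ↔ 1/6 = 5/6
((Q ∨ Q) ↔ R) ↔ (((P ∨ Q) ↔ R) ↔ R) = 1/2 ↔ 5/6 = 2/3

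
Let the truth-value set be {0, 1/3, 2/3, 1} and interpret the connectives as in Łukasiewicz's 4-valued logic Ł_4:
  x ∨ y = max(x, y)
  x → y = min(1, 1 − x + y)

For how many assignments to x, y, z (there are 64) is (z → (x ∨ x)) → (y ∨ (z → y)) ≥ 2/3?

59

value 1: 50 assignments (counts)
value 2/3: 9 assignments (counts)
value 1/3: 4 assignments
value 0: 1 assignment
So 59 of the 64 assignments meet the threshold.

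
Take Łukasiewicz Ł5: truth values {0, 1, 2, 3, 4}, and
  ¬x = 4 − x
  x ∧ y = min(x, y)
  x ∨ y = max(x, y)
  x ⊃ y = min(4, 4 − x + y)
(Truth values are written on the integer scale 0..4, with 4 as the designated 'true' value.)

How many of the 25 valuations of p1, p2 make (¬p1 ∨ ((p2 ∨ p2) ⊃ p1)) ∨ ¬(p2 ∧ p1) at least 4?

19

value 4: 19 assignments (counts)
value 3: 5 assignments
value 2: 1 assignment
So 19 of the 25 assignments meet the threshold.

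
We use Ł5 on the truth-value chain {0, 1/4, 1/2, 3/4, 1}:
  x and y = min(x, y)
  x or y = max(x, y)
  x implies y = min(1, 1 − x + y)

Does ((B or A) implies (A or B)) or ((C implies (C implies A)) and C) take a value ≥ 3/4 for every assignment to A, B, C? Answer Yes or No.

Yes

At A = 1/4, B = 3/4, C = 0, for instance:
B or A = 3/4 or 1/4 = 3/4
A or B = 1/4 or 3/4 = 3/4
(B or A) implies (A or B) = 3/4 implies 3/4 = 1
C implies A = 0 implies 1/4 = 1
C implies (C implies A) = 0 implies 1 = 1
(C implies (C implies A)) and C = 1 and 0 = 0
((B or A) implies (A or B)) or ((C implies (C implies A)) and C) = 1 or 0 = 1
and checking the remaining 124 assignments likewise gives ≥ 3/4 in every case.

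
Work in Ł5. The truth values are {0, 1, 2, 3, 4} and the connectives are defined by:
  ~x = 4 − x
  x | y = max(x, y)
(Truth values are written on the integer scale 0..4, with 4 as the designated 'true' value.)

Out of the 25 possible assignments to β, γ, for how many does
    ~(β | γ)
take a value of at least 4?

value 4: 1 assignment (counts)
value 3: 3 assignments
value 2: 5 assignments
value 1: 7 assignments
value 0: 9 assignments
So 1 of the 25 assignments meets the threshold.

1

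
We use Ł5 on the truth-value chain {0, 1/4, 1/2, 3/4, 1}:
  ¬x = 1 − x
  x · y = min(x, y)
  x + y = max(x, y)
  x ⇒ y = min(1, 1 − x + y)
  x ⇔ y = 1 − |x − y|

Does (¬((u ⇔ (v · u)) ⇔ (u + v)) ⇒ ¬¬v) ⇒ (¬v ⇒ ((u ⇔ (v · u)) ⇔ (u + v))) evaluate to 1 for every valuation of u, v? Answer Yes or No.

Yes

At u = 3/4, v = 1, for instance:
v · u = 1 · 3/4 = 3/4
u ⇔ (v · u) = 3/4 ⇔ 3/4 = 1
u + v = 3/4 + 1 = 1
(u ⇔ (v · u)) ⇔ (u + v) = 1 ⇔ 1 = 1
¬((u ⇔ (v · u)) ⇔ (u + v)) = ¬1 = 0
¬v = ¬1 = 0
¬¬v = ¬0 = 1
¬((u ⇔ (v · u)) ⇔ (u + v)) ⇒ ¬¬v = 0 ⇒ 1 = 1
¬v ⇒ ((u ⇔ (v · u)) ⇔ (u + v)) = 0 ⇒ 1 = 1
(¬((u ⇔ (v · u)) ⇔ (u + v)) ⇒ ¬¬v) ⇒ (¬v ⇒ ((u ⇔ (v · u)) ⇔ (u + v))) = 1 ⇒ 1 = 1
and checking the remaining 24 assignments likewise gives ≥ 1 in every case.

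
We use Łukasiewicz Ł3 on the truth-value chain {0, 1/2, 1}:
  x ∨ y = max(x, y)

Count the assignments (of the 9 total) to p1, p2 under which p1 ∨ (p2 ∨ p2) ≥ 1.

p1 = 0, p2 = 0 ↦ 0  <
p1 = 0, p2 = 1/2 ↦ 1/2  <
p1 = 0, p2 = 1 ↦ 1  ≥
p1 = 1/2, p2 = 0 ↦ 1/2  <
p1 = 1/2, p2 = 1/2 ↦ 1/2  <
p1 = 1/2, p2 = 1 ↦ 1  ≥
p1 = 1, p2 = 0 ↦ 1  ≥
p1 = 1, p2 = 1/2 ↦ 1  ≥
p1 = 1, p2 = 1 ↦ 1  ≥
So 5 of the 9 assignments meet the threshold.

5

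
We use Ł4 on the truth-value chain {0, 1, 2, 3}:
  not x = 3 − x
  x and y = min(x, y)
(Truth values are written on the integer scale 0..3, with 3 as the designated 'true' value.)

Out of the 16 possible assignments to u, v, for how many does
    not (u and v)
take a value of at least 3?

u = 0, v = 0 ↦ 3  ≥
u = 0, v = 1 ↦ 3  ≥
u = 0, v = 2 ↦ 3  ≥
u = 0, v = 3 ↦ 3  ≥
u = 1, v = 0 ↦ 3  ≥
u = 1, v = 1 ↦ 2  <
u = 1, v = 2 ↦ 2  <
u = 1, v = 3 ↦ 2  <
u = 2, v = 0 ↦ 3  ≥
u = 2, v = 1 ↦ 2  <
u = 2, v = 2 ↦ 1  <
u = 2, v = 3 ↦ 1  <
u = 3, v = 0 ↦ 3  ≥
u = 3, v = 1 ↦ 2  <
u = 3, v = 2 ↦ 1  <
u = 3, v = 3 ↦ 0  <
So 7 of the 16 assignments meet the threshold.

7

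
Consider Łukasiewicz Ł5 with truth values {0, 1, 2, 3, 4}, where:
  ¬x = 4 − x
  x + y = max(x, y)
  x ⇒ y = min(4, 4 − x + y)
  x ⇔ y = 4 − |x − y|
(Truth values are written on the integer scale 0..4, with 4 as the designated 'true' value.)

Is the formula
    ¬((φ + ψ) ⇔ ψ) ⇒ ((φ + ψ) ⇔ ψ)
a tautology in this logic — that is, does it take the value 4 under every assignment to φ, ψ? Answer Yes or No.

No

Counterexample: take φ = 3, ψ = 0.
φ + ψ = 3 + 0 = 3
(φ + ψ) ⇔ ψ = 3 ⇔ 0 = 1
¬((φ + ψ) ⇔ ψ) = ¬1 = 3
¬((φ + ψ) ⇔ ψ) ⇒ ((φ + ψ) ⇔ ψ) = 3 ⇒ 1 = 2
This gives 2 ≠ 4.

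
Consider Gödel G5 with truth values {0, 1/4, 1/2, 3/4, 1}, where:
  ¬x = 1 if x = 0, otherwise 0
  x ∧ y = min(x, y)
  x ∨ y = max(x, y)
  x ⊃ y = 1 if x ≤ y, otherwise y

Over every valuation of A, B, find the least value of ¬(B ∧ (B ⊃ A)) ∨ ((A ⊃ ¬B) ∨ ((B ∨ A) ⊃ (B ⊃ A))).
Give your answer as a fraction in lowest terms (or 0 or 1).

Take A = 1/4, B = 1/2:
B ⊃ A = 1/2 ⊃ 1/4 = 1/4
B ∧ (B ⊃ A) = 1/2 ∧ 1/4 = 1/4
¬(B ∧ (B ⊃ A)) = ¬1/4 = 0
¬B = ¬1/2 = 0
A ⊃ ¬B = 1/4 ⊃ 0 = 0
B ∨ A = 1/2 ∨ 1/4 = 1/2
B ⊃ A = 1/2 ⊃ 1/4 = 1/4
(B ∨ A) ⊃ (B ⊃ A) = 1/2 ⊃ 1/4 = 1/4
(A ⊃ ¬B) ∨ ((B ∨ A) ⊃ (B ⊃ A)) = 0 ∨ 1/4 = 1/4
¬(B ∧ (B ⊃ A)) ∨ ((A ⊃ ¬B) ∨ ((B ∨ A) ⊃ (B ⊃ A))) = 0 ∨ 1/4 = 1/4
No assignment yields a value below 1/4, so this is the minimum.

1/4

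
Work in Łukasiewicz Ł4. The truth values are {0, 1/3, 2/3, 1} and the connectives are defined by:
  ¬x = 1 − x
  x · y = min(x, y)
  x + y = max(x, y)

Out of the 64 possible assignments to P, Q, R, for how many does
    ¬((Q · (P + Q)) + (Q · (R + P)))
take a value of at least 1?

16

value 1: 16 assignments (counts)
value 2/3: 16 assignments
value 1/3: 16 assignments
value 0: 16 assignments
So 16 of the 64 assignments meet the threshold.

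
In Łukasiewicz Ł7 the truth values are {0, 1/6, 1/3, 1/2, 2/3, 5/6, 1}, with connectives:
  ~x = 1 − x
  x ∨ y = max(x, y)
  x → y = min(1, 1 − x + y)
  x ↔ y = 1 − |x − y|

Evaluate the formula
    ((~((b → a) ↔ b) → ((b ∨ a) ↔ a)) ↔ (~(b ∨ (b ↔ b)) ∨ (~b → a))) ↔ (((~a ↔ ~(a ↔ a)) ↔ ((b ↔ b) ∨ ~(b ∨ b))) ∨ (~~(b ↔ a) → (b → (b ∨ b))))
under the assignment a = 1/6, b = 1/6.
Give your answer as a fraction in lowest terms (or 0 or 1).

1/3

b → a = 1/6 → 1/6 = 1
(b → a) ↔ b = 1 ↔ 1/6 = 1/6
~((b → a) ↔ b) = ~1/6 = 5/6
b ∨ a = 1/6 ∨ 1/6 = 1/6
(b ∨ a) ↔ a = 1/6 ↔ 1/6 = 1
~((b → a) ↔ b) → ((b ∨ a) ↔ a) = 5/6 → 1 = 1
b ↔ b = 1/6 ↔ 1/6 = 1
b ∨ (b ↔ b) = 1/6 ∨ 1 = 1
~(b ∨ (b ↔ b)) = ~1 = 0
~b = ~1/6 = 5/6
~b → a = 5/6 → 1/6 = 1/3
~(b ∨ (b ↔ b)) ∨ (~b → a) = 0 ∨ 1/3 = 1/3
(~((b → a) ↔ b) → ((b ∨ a) ↔ a)) ↔ (~(b ∨ (b ↔ b)) ∨ (~b → a)) = 1 ↔ 1/3 = 1/3
~a = ~1/6 = 5/6
a ↔ a = 1/6 ↔ 1/6 = 1
~(a ↔ a) = ~1 = 0
~a ↔ ~(a ↔ a) = 5/6 ↔ 0 = 1/6
b ↔ b = 1/6 ↔ 1/6 = 1
b ∨ b = 1/6 ∨ 1/6 = 1/6
~(b ∨ b) = ~1/6 = 5/6
(b ↔ b) ∨ ~(b ∨ b) = 1 ∨ 5/6 = 1
(~a ↔ ~(a ↔ a)) ↔ ((b ↔ b) ∨ ~(b ∨ b)) = 1/6 ↔ 1 = 1/6
b ↔ a = 1/6 ↔ 1/6 = 1
~(b ↔ a) = ~1 = 0
~~(b ↔ a) = ~0 = 1
b ∨ b = 1/6 ∨ 1/6 = 1/6
b → (b ∨ b) = 1/6 → 1/6 = 1
~~(b ↔ a) → (b → (b ∨ b)) = 1 → 1 = 1
((~a ↔ ~(a ↔ a)) ↔ ((b ↔ b) ∨ ~(b ∨ b))) ∨ (~~(b ↔ a) → (b → (b ∨ b))) = 1/6 ∨ 1 = 1
((~((b → a) ↔ b) → ((b ∨ a) ↔ a)) ↔ (~(b ∨ (b ↔ b)) ∨ (~b → a))) ↔ (((~a ↔ ~(a ↔ a)) ↔ ((b ↔ b) ∨ ~(b ∨ b))) ∨ (~~(b ↔ a) → (b → (b ∨ b)))) = 1/3 ↔ 1 = 1/3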